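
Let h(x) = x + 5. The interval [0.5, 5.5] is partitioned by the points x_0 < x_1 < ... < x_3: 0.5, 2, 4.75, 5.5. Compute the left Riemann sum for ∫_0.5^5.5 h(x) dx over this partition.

Subinterval widths: 1.5, 2.75, 0.75.
Left endpoints: 0.5, 2, 4.75.
h(0.5) = 5.5, h(2) = 7, h(4.75) = 9.75.
Sum = Σ Δx_i · h(x_i).
Sum = 34.8125.

34.8125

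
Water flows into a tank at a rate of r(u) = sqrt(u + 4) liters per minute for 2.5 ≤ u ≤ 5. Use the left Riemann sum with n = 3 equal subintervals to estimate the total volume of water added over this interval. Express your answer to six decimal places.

6.762717

Δu = (5 − 2.5)/3 = 5/6.
Left endpoints: 2.5, 10/3, 25/6.
r(2.5) ≈ 2.549510, r(10/3) ≈ 2.708013, r(25/6) ≈ 2.857738.
Sum = Δu · [r(2.5) + r(10/3) + r(25/6)].
Sum ≈ 6.762717.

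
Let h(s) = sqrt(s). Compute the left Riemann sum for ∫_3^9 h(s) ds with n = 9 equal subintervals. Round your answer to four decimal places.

14.1087

Δs = (9 − 3)/9 = 2/3.
Left endpoints: 3, 11/3, 13/3, 5, 17/3, 19/3, 7, 23/3, 25/3.
h(3) ≈ 1.7321, h(11/3) ≈ 1.9149, h(13/3) ≈ 2.0817, h(5) ≈ 2.2361, h(17/3) ≈ 2.3805, h(19/3) ≈ 2.5166, h(7) ≈ 2.6458, h(23/3) ≈ 2.7689, h(25/3) ≈ 2.8868.
Sum = Δs · [h(3) + h(11/3) + h(13/3) + ...].
Sum ≈ 14.1087.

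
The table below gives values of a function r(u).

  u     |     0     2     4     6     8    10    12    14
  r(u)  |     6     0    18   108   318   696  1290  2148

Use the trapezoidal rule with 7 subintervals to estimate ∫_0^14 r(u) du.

Δu = 2.
T_7 = (2/2)·[6 + 2·0 + 2·18 + 2·108 + 2·318 + 2·696 + 2·1290 + 2148] = 7014.

7014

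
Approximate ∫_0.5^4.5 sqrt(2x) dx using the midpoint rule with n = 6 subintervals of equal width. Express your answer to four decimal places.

8.6785

Δx = (4.5 − 0.5)/6 = 2/3.
Midpoints: 5/6, 1.5, 13/6, 17/6, 3.5, 25/6.
f(5/6) ≈ 1.2910, f(1.5) ≈ 1.7321, f(13/6) ≈ 2.0817, f(17/6) ≈ 2.3805, f(3.5) ≈ 2.6458, f(25/6) ≈ 2.8868.
Sum = Δx · [f(5/6) + f(1.5) + f(13/6) + ...].
Sum ≈ 8.6785.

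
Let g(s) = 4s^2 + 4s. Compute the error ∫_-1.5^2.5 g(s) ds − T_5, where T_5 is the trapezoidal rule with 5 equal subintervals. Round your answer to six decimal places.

-1.706667

Exact integral: ∫_-1.5^2.5 g(s) ds ≈ 33.33333333.
T_5 = 35.04.
Error ≈ 33.33333333 − 35.04 ≈ -1.706667.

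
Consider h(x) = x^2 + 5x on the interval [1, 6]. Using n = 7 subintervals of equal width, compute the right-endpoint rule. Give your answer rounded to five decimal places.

181.02041

Δx = (6 − 1)/7 = 5/7.
Right endpoints: 12/7, 17/7, 22/7, 27/7, 32/7, 37/7, 6.
h(12/7) = 564/49, h(17/7) = 884/49, h(22/7) = 1254/49, h(27/7) = 1674/49, h(32/7) = 2144/49, h(37/7) = 2664/49, h(6) = 66.
Sum = Δx · [h(12/7) + h(17/7) + h(22/7) + ...].
Sum ≈ 181.02041.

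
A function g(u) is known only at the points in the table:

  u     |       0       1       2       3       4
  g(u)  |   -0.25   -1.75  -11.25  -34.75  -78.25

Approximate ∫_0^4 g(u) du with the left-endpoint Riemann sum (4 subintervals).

-48

Δu = 1.
Sum = 1·[(-0.25) + (-1.75) + (-11.25) + (-34.75)] = -48.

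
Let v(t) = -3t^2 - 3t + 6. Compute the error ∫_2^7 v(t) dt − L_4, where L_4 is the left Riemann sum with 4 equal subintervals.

Exact integral: ∫_2^7 v(t) dt = -372.5.
L_4 = -282.65625.
Error = -372.5 − (-282.65625) = -89.84375.

-89.84375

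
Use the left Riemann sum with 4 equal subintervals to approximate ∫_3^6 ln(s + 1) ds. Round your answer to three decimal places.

Δs = (6 − 3)/4 = 0.75.
Left endpoints: 3, 3.75, 4.5, 5.25.
f(3) ≈ 1.386, f(3.75) ≈ 1.558, f(4.5) ≈ 1.705, f(5.25) ≈ 1.833.
Sum = Δs · [f(3) + f(3.75) + f(4.5) + f(5.25)].
Sum ≈ 4.861.

4.861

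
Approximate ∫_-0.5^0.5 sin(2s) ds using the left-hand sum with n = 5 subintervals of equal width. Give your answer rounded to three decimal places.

-0.168

Δs = (0.5 − (-0.5))/5 = 0.2.
Left endpoints: -0.5, -0.3, -0.1, 0.1, 0.3.
f(-0.5) ≈ -0.841, f(-0.3) ≈ -0.565, f(-0.1) ≈ -0.199, f(0.1) ≈ 0.199, f(0.3) ≈ 0.565.
Sum = Δs · [f(-0.5) + f(-0.3) + f(-0.1) + f(0.1) + f(0.3)].
Sum ≈ -0.168.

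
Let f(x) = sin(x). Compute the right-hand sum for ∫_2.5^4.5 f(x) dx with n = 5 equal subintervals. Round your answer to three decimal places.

Δx = (4.5 − 2.5)/5 = 0.4.
Right endpoints: 2.9, 3.3, 3.7, 4.1, 4.5.
f(2.9) ≈ 0.239, f(3.3) ≈ -0.158, f(3.7) ≈ -0.530, f(4.1) ≈ -0.818, f(4.5) ≈ -0.978.
Sum = Δx · [f(2.9) + f(3.3) + f(3.7) + f(4.1) + f(4.5)].
Sum ≈ -0.898.

-0.898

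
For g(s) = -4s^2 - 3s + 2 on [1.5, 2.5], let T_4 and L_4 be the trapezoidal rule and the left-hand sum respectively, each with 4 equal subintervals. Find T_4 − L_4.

T_4 = -20.375.
L_4 = -18.
T_4 − L_4 = -2.375.

-2.375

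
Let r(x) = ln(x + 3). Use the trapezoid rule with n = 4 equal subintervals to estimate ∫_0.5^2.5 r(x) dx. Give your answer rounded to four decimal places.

Δx = (2.5 − 0.5)/4 = 0.5.
r(0.5) ≈ 1.2528, r(1) ≈ 1.3863, r(1.5) ≈ 1.5041, r(2) ≈ 1.6094, r(2.5) ≈ 1.7047.
T_4 = (Δx/2)·[r(x_0) + 2r(x_1) + 2r(x_2) + 2r(x_3) + r(x_4)].
Sum ≈ 2.9893.

2.9893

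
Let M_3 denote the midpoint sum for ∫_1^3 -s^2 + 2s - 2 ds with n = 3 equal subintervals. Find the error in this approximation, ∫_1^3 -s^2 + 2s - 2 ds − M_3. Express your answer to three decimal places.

-0.074

Exact integral: ∫_1^3 f(s) ds ≈ -4.66667.
M_3 ≈ -4.59259.
Error ≈ -4.66667 − (-4.59259) ≈ -0.074.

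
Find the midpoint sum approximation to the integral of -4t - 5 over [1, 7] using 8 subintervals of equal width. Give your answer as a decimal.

-126

Δt = (7 − 1)/8 = 0.75.
Midpoints: 1.375, 2.125, 2.875, 3.625, 4.375, 5.125, 5.875, 6.625.
f(1.375) = -10.5, f(2.125) = -13.5, f(2.875) = -16.5, f(3.625) = -19.5, f(4.375) = -22.5, f(5.125) = -25.5, f(5.875) = -28.5, f(6.625) = -31.5.
Sum = Δt · [f(1.375) + f(2.125) + f(2.875) + ...].
Sum = -126.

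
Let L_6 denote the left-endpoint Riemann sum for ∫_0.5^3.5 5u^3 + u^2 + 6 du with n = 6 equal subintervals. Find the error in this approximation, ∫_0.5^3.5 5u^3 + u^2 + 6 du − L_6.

Exact integral: ∫_0.5^3.5 f(u) du = 219.75.
L_6 = 167.1875.
Error = 219.75 − 167.1875 = 52.5625.

52.5625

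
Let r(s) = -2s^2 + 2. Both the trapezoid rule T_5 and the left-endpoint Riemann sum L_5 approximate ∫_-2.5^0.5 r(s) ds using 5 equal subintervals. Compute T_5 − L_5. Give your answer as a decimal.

3.6

T_5 = -4.86.
L_5 = -8.46.
T_5 − L_5 = 3.6.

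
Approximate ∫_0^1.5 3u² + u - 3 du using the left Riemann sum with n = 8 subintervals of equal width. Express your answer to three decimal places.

-0.747

Δu = (1.5 − 0)/8 = 0.1875.
Left endpoints: 0, 0.1875, 0.375, 0.5625, 0.75, 0.9375, 1.125, 1.3125.
f(0) = -3, f(0.1875) = -2.70703125, f(0.375) = -2.203125, f(0.5625) = -1.48828125, f(0.75) = -0.5625, f(0.9375) = 0.57421875, f(1.125) = 1.921875, f(1.3125) = 3.48046875.
Sum = Δu · [f(0) + f(0.1875) + f(0.375) + ...].
Sum ≈ -0.747.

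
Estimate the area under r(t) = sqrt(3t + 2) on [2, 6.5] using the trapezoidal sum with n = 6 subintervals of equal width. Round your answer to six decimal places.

Δt = (6.5 − 2)/6 = 0.75.
r(2) ≈ 2.828427, r(2.75) ≈ 3.201562, r(3.5) ≈ 3.535534, r(4.25) ≈ 3.840573, r(5) ≈ 4.123106, r(5.75) ≈ 4.387482, r(6.5) ≈ 4.636809.
T_6 = (Δt/2)·[r(t_0) + 2r(t_1) + ... + 2r(t_{5}) + r(t_6)].
Sum ≈ 17.115656.

17.115656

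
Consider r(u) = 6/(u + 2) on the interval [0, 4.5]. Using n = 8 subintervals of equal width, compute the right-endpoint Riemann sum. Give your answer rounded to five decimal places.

6.52330

Δu = (4.5 − 0)/8 = 0.5625.
Right endpoints: 0.5625, 1.125, 1.6875, 2.25, 2.8125, 3.375, 3.9375, 4.5.
r(0.5625) = 96/41, r(1.125) = 1.92, r(1.6875) = 96/59, r(2.25) = 24/17, r(2.8125) = 96/77, r(3.375) = 48/43, r(3.9375) = 96/95, r(4.5) = 12/13.
Sum = Δu · [r(0.5625) + r(1.125) + r(1.6875) + ...].
Sum ≈ 6.52330.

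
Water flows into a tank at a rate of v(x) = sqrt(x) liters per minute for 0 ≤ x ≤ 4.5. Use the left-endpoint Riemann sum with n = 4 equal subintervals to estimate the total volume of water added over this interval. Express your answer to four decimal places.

4.9475

Δx = (4.5 − 0)/4 = 1.125.
Left endpoints: 0, 1.125, 2.25, 3.375.
v(0) ≈ 0.0000, v(1.125) ≈ 1.0607, v(2.25) ≈ 1.5000, v(3.375) ≈ 1.8371.
Sum = Δx · [v(0) + v(1.125) + v(2.25) + v(3.375)].
Sum ≈ 4.9475.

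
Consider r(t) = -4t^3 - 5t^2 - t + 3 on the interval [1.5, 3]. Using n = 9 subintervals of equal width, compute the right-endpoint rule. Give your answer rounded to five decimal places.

-125.22222

Δt = (3 − 1.5)/9 = 1/6.
Right endpoints: 5/3, 11/6, 2, 13/6, 7/3, 2.5, 8/3, 17/6, 3.
r(5/3) = -839/27, r(11/6) = -4351/108, r(2) = -51, r(13/6) = -6839/108, r(7/3) = -2089/27, r(2.5) = -93.25, r(8/3) = -2999/27, r(17/6) = -14143/108, r(3) = -153.
Sum = Δt · [r(5/3) + r(11/6) + r(2) + ...].
Sum ≈ -125.22222.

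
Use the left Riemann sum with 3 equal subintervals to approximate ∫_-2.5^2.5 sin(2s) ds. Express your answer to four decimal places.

1.5982

Δs = (2.5 − (-2.5))/3 = 5/3.
Left endpoints: -2.5, -5/6, 5/6.
f(-2.5) ≈ 0.9589, f(-5/6) ≈ -0.9954, f(5/6) ≈ 0.9954.
Sum = Δs · [f(-2.5) + f(-5/6) + f(5/6)].
Sum ≈ 1.5982.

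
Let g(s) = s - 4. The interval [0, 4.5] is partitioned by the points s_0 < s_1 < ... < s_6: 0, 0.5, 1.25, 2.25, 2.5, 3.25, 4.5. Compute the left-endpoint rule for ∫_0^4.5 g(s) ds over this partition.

Subinterval widths: 0.5, 0.75, 1, 0.25, 0.75, 1.25.
Left endpoints: 0, 0.5, 1.25, 2.25, 2.5, 3.25.
g(0) = -4, g(0.5) = -3.5, g(1.25) = -2.75, g(2.25) = -1.75, g(2.5) = -1.5, g(3.25) = -0.75.
Sum = Σ Δs_i · g(s_i).
Sum = -9.875.

-9.875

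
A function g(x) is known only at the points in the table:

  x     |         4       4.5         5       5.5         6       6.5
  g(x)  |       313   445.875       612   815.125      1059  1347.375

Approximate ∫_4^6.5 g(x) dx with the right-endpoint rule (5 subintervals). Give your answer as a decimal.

Δx = 0.5.
Sum = 0.5·[445.875 + 612 + 815.125 + 1059 + 1347.375] = 2139.6875.

2139.6875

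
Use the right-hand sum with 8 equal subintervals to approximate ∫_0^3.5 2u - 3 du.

3.28125

Δu = (3.5 − 0)/8 = 0.4375.
Right endpoints: 0.4375, 0.875, 1.3125, 1.75, 2.1875, 2.625, 3.0625, 3.5.
f(0.4375) = -2.125, f(0.875) = -1.25, f(1.3125) = -0.375, f(1.75) = 0.5, f(2.1875) = 1.375, f(2.625) = 2.25, f(3.0625) = 3.125, f(3.5) = 4.
Sum = Δu · [f(0.4375) + f(0.875) + f(1.3125) + ...].
Sum = 3.28125.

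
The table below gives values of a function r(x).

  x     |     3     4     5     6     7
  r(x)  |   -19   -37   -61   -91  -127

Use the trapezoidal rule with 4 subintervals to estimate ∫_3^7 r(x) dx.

Δx = 1.
T_4 = (1/2)·[(-19) + 2·(-37) + 2·(-61) + 2·(-91) + (-127)] = -262.

-262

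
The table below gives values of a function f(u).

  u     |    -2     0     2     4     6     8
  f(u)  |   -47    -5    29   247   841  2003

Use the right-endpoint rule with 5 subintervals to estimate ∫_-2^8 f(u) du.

Δu = 2.
Sum = 2·[(-5) + 29 + 247 + 841 + 2003] = 6230.

6230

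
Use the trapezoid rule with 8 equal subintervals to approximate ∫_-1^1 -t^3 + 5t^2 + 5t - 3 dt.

Δt = (1 − (-1))/8 = 0.25.
f(-1) = -2, f(-0.75) = -3.515625, f(-0.5) = -4.125, f(-0.25) = -3.921875, f(0) = -3, f(0.25) = -1.453125, f(0.5) = 0.625, f(0.75) = 3.140625, f(1) = 6.
T_8 = (Δt/2)·[f(t_0) + 2f(t_1) + ... + 2f(t_{7}) + f(t_8)].
Sum = -2.5625.

-2.5625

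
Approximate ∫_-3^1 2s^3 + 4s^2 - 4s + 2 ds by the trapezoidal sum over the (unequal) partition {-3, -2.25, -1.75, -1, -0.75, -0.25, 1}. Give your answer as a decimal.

Subinterval widths: 0.75, 0.5, 0.75, 0.25, 0.5, 1.25.
f(-3) = -4, f(-2.25) = 8.46875, f(-1.75) = 10.53125, f(-1) = 8, f(-0.75) = 6.40625, f(-0.25) = 3.21875, f(1) = 4.
On each subinterval the trapezoid contributes (Δs_i/2)·[f(s_{i-1}) + f(s_i)].
Sum = 22.09375.

22.09375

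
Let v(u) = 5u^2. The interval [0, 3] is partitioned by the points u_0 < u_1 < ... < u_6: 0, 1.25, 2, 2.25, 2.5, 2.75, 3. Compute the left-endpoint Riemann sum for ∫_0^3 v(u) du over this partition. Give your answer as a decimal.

34.453125

Subinterval widths: 1.25, 0.75, 0.25, 0.25, 0.25, 0.25.
Left endpoints: 0, 1.25, 2, 2.25, 2.5, 2.75.
v(0) = 0, v(1.25) = 7.8125, v(2) = 20, v(2.25) = 25.3125, v(2.5) = 31.25, v(2.75) = 37.8125.
Sum = Σ Δu_i · v(u_i).
Sum = 34.453125.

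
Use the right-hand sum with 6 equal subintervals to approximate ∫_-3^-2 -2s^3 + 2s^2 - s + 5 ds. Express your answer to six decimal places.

48.662037

Δs = (-2 − (-3))/6 = 1/6.
Right endpoints: -17/6, -8/3, -2.5, -7/3, -13/6, -2.
f(-17/6) = 7493/108, f(-8/3) = 1615/27, f(-2.5) = 51.25, f(-7/3) = 1178/27, f(-13/6) = 3985/108, f(-2) = 31.
Sum = Δs · [f(-17/6) + f(-8/3) + f(-2.5) + ...].
Sum ≈ 48.662037.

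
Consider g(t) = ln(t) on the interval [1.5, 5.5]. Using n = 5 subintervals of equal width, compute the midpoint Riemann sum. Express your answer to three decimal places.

Δt = (5.5 − 1.5)/5 = 0.8.
Midpoints: 1.9, 2.7, 3.5, 4.3, 5.1.
g(1.9) ≈ 0.642, g(2.7) ≈ 0.993, g(3.5) ≈ 1.253, g(4.3) ≈ 1.459, g(5.1) ≈ 1.629.
Sum = Δt · [g(1.9) + g(2.7) + g(3.5) + g(4.3) + g(5.1)].
Sum ≈ 4.781.

4.781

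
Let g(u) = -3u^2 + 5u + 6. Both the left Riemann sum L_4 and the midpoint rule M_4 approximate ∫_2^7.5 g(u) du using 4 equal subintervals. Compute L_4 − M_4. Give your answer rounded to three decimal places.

L_4 = -166.58984375.
M_4 ≈ -247.65039.
L_4 − M_4 ≈ 81.061.

81.061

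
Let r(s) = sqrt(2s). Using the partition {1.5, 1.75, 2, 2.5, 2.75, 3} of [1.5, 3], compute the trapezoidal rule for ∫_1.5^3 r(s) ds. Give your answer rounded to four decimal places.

3.1652

Subinterval widths: 0.25, 0.25, 0.5, 0.25, 0.25.
r(1.5) ≈ 1.7321, r(1.75) ≈ 1.8708, r(2) ≈ 2.0000, r(2.5) ≈ 2.2361, r(2.75) ≈ 2.3452, r(3) ≈ 2.4495.
On each subinterval the trapezoid contributes (Δs_i/2)·[r(s_{i-1}) + r(s_i)].
Sum ≈ 3.1652.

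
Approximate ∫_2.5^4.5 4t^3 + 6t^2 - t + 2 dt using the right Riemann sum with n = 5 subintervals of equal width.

Δt = (4.5 − 2.5)/5 = 0.4.
Right endpoints: 2.9, 3.3, 3.7, 4.1, 4.5.
f(2.9) = 147.116, f(3.3) = 207.788, f(3.7) = 283.052, f(4.1) = 374.444, f(4.5) = 483.5.
Sum = Δt · [f(2.9) + f(3.3) + f(3.7) + f(4.1) + f(4.5)].
Sum = 598.36.

598.36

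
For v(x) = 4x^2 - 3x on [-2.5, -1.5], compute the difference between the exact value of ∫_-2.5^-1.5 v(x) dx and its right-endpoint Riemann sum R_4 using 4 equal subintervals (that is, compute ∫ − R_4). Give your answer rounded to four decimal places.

2.3333

Exact integral: ∫_-2.5^-1.5 v(x) dx ≈ 22.333333.
R_4 = 20.
Error ≈ 22.333333 − 20 ≈ 2.3333.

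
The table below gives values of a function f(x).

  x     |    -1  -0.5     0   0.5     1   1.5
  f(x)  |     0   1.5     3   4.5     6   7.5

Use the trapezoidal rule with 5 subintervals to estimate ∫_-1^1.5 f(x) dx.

9.375

Δx = 0.5.
T_5 = (0.5/2)·[0 + 2·1.5 + 2·3 + 2·4.5 + 2·6 + 7.5] = 9.375.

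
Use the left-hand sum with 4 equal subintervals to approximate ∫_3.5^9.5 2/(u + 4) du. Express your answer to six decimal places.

Δu = (9.5 − 3.5)/4 = 1.5.
Left endpoints: 3.5, 5, 6.5, 8.
f(3.5) = 4/15, f(5) = 2/9, f(6.5) = 4/21, f(8) = 1/6.
Sum = Δu · [f(3.5) + f(5) + f(6.5) + f(8)].
Sum ≈ 1.269048.

1.269048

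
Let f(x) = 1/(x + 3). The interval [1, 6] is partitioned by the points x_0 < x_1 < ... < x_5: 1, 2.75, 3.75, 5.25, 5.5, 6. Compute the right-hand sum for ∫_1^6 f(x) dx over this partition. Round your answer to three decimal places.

Subinterval widths: 1.75, 1, 1.5, 0.25, 0.5.
Right endpoints: 2.75, 3.75, 5.25, 5.5, 6.
f(2.75) = 4/23, f(3.75) = 4/27, f(5.25) = 4/33, f(5.5) = 2/17, f(6) = 1/9.
Sum = Σ Δx_i · f(x_i).
Sum ≈ 0.719.

0.719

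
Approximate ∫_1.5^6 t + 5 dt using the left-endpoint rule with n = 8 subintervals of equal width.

Δt = (6 − 1.5)/8 = 0.5625.
Left endpoints: 1.5, 2.0625, 2.625, 3.1875, 3.75, 4.3125, 4.875, 5.4375.
f(1.5) = 6.5, f(2.0625) = 7.0625, f(2.625) = 7.625, f(3.1875) = 8.1875, f(3.75) = 8.75, f(4.3125) = 9.3125, f(4.875) = 9.875, f(5.4375) = 10.4375.
Sum = Δt · [f(1.5) + f(2.0625) + f(2.625) + ...].
Sum = 38.109375.

38.109375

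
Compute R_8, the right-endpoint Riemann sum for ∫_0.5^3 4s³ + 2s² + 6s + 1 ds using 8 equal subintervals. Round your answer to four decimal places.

Δs = (3 − 0.5)/8 = 0.3125.
Right endpoints: 0.8125, 1.125, 1.4375, 1.75, 2.0625, 2.375, 2.6875, 3.
f(0.8125) = 9565/1024, f(1.125) = 15.9765625, f(1.4375) = 26255/1024, f(1.75) = 39.0625, f(2.0625) = 58345/1024, f(2.375) = 80.1171875, f(2.6875) = 111835/1024, f(3) = 145.
Sum = Δs · [f(0.8125) + f(1.125) + f(1.4375) + ...].
Sum ≈ 150.4150.

150.4150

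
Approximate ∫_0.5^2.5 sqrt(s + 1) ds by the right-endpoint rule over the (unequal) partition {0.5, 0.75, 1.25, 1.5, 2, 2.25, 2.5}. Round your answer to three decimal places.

3.260

Subinterval widths: 0.25, 0.5, 0.25, 0.5, 0.25, 0.25.
Right endpoints: 0.75, 1.25, 1.5, 2, 2.25, 2.5.
f(0.75) ≈ 1.323, f(1.25) ≈ 1.500, f(1.5) ≈ 1.581, f(2) ≈ 1.732, f(2.25) ≈ 1.803, f(2.5) ≈ 1.871.
Sum = Σ Δs_i · f(s_i).
Sum ≈ 3.260.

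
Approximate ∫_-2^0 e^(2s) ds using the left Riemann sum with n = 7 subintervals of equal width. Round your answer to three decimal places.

0.364

Δs = (0 − (-2))/7 = 2/7.
Left endpoints: -2, -12/7, -10/7, -8/7, -6/7, -4/7, -2/7.
f(-2) ≈ 0.018, f(-12/7) ≈ 0.032, f(-10/7) ≈ 0.057, f(-8/7) ≈ 0.102, f(-6/7) ≈ 0.180, f(-4/7) ≈ 0.319, f(-2/7) ≈ 0.565.
Sum = Δs · [f(-2) + f(-12/7) + f(-10/7) + ...].
Sum ≈ 0.364.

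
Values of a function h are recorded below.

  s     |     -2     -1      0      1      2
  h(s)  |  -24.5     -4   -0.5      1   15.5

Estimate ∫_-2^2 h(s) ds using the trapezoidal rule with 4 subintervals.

Δs = 1.
T_4 = (1/2)·[(-24.5) + 2·(-4) + 2·(-0.5) + 2·1 + 15.5] = -8.

-8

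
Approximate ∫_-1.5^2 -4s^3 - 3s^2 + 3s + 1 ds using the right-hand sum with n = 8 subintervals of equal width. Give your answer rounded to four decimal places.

Δs = (2 − (-1.5))/8 = 0.4375.
Right endpoints: -1.0625, -0.625, -0.1875, 0.25, 0.6875, 1.125, 1.5625, 2.
f(-1.0625) = -795/1024, f(-0.625) = -1.0703125, f(-0.1875) = 367/1024, f(0.25) = 1.5, f(0.6875) = 353/1024, f(1.125) = -5.1171875, f(1.5625) = -17301/1024, f(2) = -37.
Sum = Δs · [f(-1.0625) + f(-0.625) + f(-0.1875) + ...].
Sum ≈ -25.6621.

-25.6621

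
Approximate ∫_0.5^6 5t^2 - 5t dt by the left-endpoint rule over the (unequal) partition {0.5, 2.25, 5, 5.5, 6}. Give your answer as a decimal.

148.359375

Subinterval widths: 1.75, 2.75, 0.5, 0.5.
Left endpoints: 0.5, 2.25, 5, 5.5.
f(0.5) = -1.25, f(2.25) = 14.0625, f(5) = 100, f(5.5) = 123.75.
Sum = Σ Δt_i · f(t_i).
Sum = 148.359375.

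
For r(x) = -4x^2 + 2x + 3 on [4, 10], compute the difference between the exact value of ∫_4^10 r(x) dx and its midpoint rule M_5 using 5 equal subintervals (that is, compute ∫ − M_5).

-2.88

Exact integral: ∫_4^10 r(x) dx = -1146.
M_5 = -1143.12.
Error = -1146 − (-1143.12) = -2.88.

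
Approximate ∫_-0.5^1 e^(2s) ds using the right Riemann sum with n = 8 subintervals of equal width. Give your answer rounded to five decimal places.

Δs = (1 − (-0.5))/8 = 0.1875.
Right endpoints: -0.3125, -0.125, 0.0625, 0.25, 0.4375, 0.625, 0.8125, 1.
f(-0.3125) ≈ 0.53526, f(-0.125) ≈ 0.77880, f(0.0625) ≈ 1.13315, f(0.25) ≈ 1.64872, f(0.4375) ≈ 2.39888, f(0.625) ≈ 3.49034, f(0.8125) ≈ 5.07842, f(1) ≈ 7.38906.
Sum = Δs · [f(-0.3125) + f(-0.125) + f(0.0625) + ...].
Sum ≈ 4.20987.

4.20987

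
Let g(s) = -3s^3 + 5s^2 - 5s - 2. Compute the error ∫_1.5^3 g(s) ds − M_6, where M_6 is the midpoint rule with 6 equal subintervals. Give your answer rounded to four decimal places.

Exact integral: ∫_1.5^3 g(s) ds = -37.453125.
M_6 ≈ -37.333984.
Error ≈ -37.453125 − (-37.333984) ≈ -0.1191.

-0.1191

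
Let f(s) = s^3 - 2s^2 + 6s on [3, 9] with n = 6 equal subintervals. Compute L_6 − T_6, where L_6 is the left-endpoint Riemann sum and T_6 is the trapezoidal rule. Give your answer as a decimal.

-297

L_6 = 1087.
T_6 = 1384.
L_6 − T_6 = -297.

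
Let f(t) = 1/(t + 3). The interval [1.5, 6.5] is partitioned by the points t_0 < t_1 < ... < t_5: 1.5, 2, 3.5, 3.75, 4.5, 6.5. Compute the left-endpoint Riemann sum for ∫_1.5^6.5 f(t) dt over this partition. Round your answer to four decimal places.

Subinterval widths: 0.5, 1.5, 0.25, 0.75, 2.
Left endpoints: 1.5, 2, 3.5, 3.75, 4.5.
f(1.5) = 2/9, f(2) = 0.2, f(3.5) = 2/13, f(3.75) = 4/27, f(4.5) = 2/15.
Sum = Σ Δt_i · f(t_i).
Sum ≈ 0.8274.

0.8274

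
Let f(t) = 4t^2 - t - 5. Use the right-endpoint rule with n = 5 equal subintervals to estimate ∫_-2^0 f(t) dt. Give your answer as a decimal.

-0.72

Δt = (0 − (-2))/5 = 0.4.
Right endpoints: -1.6, -1.2, -0.8, -0.4, 0.
f(-1.6) = 6.84, f(-1.2) = 1.96, f(-0.8) = -1.64, f(-0.4) = -3.96, f(0) = -5.
Sum = Δt · [f(-1.6) + f(-1.2) + f(-0.8) + f(-0.4) + f(0)].
Sum = -0.72.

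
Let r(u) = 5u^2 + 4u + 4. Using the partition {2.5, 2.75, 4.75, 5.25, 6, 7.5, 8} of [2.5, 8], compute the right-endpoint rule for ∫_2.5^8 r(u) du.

Subinterval widths: 0.25, 2, 0.5, 0.75, 1.5, 0.5.
Right endpoints: 2.75, 4.75, 5.25, 6, 7.5, 8.
r(2.75) = 52.8125, r(4.75) = 135.8125, r(5.25) = 162.8125, r(6) = 208, r(7.5) = 315.25, r(8) = 356.
Sum = Σ Δu_i · r(u_i).
Sum = 1173.109375.

1173.109375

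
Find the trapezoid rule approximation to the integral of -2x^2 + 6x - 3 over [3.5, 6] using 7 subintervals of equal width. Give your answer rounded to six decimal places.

Δx = (6 − 3.5)/7 = 5/14.
f(3.5) = -6.5, f(27/7) = -471/49, f(59/14) = -1297/98, f(32/7) = -851/49, f(69/14) = -2157/98, f(37/7) = -1331/49, f(79/14) = -3217/98, f(6) = -39.
T_7 = (Δx/2)·[f(x_0) + 2f(x_1) + ... + 2f(x_{6}) + f(x_7)].
Sum ≈ -51.772959.

-51.772959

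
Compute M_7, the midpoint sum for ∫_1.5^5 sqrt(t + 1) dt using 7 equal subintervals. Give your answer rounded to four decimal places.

7.1639

Δt = (5 − 1.5)/7 = 0.5.
Midpoints: 1.75, 2.25, 2.75, 3.25, 3.75, 4.25, 4.75.
f(1.75) ≈ 1.6583, f(2.25) ≈ 1.8028, f(2.75) ≈ 1.9365, f(3.25) ≈ 2.0616, f(3.75) ≈ 2.1794, f(4.25) ≈ 2.2913, f(4.75) ≈ 2.3979.
Sum = Δt · [f(1.75) + f(2.25) + f(2.75) + ...].
Sum ≈ 7.1639.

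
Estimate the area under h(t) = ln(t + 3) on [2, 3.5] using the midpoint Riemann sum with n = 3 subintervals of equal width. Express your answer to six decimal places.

2.620005

Δt = (3.5 − 2)/3 = 0.5.
Midpoints: 2.25, 2.75, 3.25.
h(2.25) ≈ 1.658228, h(2.75) ≈ 1.749200, h(3.25) ≈ 1.832581.
Sum = Δt · [h(2.25) + h(2.75) + h(3.25)].
Sum ≈ 2.620005.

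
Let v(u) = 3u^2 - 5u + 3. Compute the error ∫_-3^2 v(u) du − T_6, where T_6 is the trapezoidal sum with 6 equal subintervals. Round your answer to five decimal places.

Exact integral: ∫_-3^2 v(u) du = 62.5.
T_6 ≈ 64.2361111.
Error ≈ 62.5 − 64.2361111 ≈ -1.73611.

-1.73611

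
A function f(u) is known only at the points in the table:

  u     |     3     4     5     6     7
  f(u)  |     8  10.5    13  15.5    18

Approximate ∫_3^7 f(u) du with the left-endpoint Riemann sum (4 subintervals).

Δu = 1.
Sum = 1·[8 + 10.5 + 13 + 15.5] = 47.

47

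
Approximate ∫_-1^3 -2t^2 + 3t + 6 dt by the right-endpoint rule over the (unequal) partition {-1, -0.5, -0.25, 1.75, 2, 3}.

Subinterval widths: 0.5, 0.25, 2, 0.25, 1.
Right endpoints: -0.5, -0.25, 1.75, 2, 3.
f(-0.5) = 4, f(-0.25) = 5.125, f(1.75) = 5.125, f(2) = 4, f(3) = -3.
Sum = Σ Δt_i · f(t_i).
Sum = 11.53125.

11.53125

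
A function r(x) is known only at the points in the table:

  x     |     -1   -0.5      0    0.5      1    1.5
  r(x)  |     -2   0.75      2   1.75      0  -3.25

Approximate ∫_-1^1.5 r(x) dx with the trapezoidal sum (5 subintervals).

Δx = 0.5.
T_5 = (0.5/2)·[(-2) + 2·0.75 + 2·2 + 2·1.75 + 2·0 + (-3.25)] = 0.9375.

0.9375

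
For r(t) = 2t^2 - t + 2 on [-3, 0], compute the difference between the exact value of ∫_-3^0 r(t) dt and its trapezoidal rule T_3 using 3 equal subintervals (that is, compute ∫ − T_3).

-1

Exact integral: ∫_-3^0 r(t) dt = 28.5.
T_3 = 29.5.
Error = 28.5 − 29.5 = -1.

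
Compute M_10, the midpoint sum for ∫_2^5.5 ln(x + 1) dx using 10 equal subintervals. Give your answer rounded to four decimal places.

Δx = (5.5 − 2)/10 = 0.35.
Midpoints: 2.175, 2.525, 2.875, 3.225, 3.575, 3.925, 4.275, 4.625, 4.975, 5.325.
f(2.175) ≈ 1.1553, f(2.525) ≈ 1.2599, f(2.875) ≈ 1.3545, f(3.225) ≈ 1.4410, f(3.575) ≈ 1.5206, f(3.925) ≈ 1.5943, f(4.275) ≈ 1.6630, f(4.625) ≈ 1.7272, f(4.975) ≈ 1.7876, f(5.325) ≈ 1.8445.
Sum = Δx · [f(2.175) + f(2.525) + f(2.875) + ...].
Sum ≈ 5.3718.

5.3718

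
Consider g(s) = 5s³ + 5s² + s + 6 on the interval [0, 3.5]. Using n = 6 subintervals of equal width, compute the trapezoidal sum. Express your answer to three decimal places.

292.364

Δs = (3.5 − 0)/6 = 7/12.
g(0) = 6, g(7/12) = 16031/1728, g(7/6) = 4733/216, g(1.75) = 49.859375, g(7/3) = 2675/27, g(35/12) = 303283/1728, g(3.5) = 285.125.
T_6 = (Δs/2)·[g(s_0) + 2g(s_1) + ... + 2g(s_{5}) + g(s_6)].
Sum ≈ 292.364.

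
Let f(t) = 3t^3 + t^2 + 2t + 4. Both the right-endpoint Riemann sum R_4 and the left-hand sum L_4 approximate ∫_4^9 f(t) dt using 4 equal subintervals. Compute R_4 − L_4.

2587.5

R_4 = 6406.640625.
L_4 = 3819.140625.
R_4 − L_4 = 2587.5.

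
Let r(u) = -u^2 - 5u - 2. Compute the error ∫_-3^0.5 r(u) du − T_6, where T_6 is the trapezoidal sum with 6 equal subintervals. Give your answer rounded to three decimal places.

0.198

Exact integral: ∫_-3^0.5 r(u) du ≈ 5.83333.
T_6 ≈ 5.63484.
Error ≈ 5.83333 − 5.63484 ≈ 0.198.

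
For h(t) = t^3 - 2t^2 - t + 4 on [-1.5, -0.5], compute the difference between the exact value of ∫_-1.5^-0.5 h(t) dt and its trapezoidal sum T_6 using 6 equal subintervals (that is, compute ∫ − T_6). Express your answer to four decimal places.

0.0231

Exact integral: ∫_-1.5^-0.5 h(t) dt ≈ 1.583333.
T_6 ≈ 1.560185.
Error ≈ 1.583333 − 1.560185 ≈ 0.0231.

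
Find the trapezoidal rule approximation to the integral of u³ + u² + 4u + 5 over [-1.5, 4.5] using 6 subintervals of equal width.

Δu = (4.5 − (-1.5))/6 = 1.
f(-1.5) = -2.125, f(-0.5) = 3.125, f(0.5) = 7.375, f(1.5) = 16.625, f(2.5) = 36.875, f(3.5) = 74.125, f(4.5) = 134.375.
T_6 = (Δu/2)·[f(u_0) + 2f(u_1) + ... + 2f(u_{5}) + f(u_6)].
Sum = 204.25.

204.25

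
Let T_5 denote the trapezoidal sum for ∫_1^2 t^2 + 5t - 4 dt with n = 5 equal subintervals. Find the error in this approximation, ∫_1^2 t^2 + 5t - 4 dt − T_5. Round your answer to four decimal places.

-0.0067

Exact integral: ∫_1^2 f(t) dt ≈ 5.833333.
T_5 = 5.84.
Error ≈ 5.833333 − 5.84 ≈ -0.0067.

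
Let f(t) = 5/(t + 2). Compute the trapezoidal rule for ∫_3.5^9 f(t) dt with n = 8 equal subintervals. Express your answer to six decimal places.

Δt = (9 − 3.5)/8 = 0.6875.
f(3.5) = 10/11, f(4.1875) = 80/99, f(4.875) = 8/11, f(5.5625) = 80/121, f(6.25) = 20/33, f(6.9375) = 80/143, f(7.625) = 40/77, f(8.3125) = 16/33, f(9) = 5/11.
T_8 = (Δt/2)·[f(t_0) + 2f(t_1) + ... + 2f(t_{7}) + f(t_8)].
Sum ≈ 3.470609.

3.470609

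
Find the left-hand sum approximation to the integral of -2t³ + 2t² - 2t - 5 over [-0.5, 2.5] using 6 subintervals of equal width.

-24.125

Δt = (2.5 − (-0.5))/6 = 0.5.
Left endpoints: -0.5, 0, 0.5, 1, 1.5, 2.
f(-0.5) = -3.25, f(0) = -5, f(0.5) = -5.75, f(1) = -7, f(1.5) = -10.25, f(2) = -17.
Sum = Δt · [f(-0.5) + f(0) + f(0.5) + ...].
Sum = -24.125.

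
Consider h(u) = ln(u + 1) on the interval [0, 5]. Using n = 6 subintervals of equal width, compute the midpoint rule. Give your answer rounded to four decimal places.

5.7737

Δu = (5 − 0)/6 = 5/6.
Midpoints: 5/12, 1.25, 25/12, 35/12, 3.75, 55/12.
h(5/12) ≈ 0.3483, h(1.25) ≈ 0.8109, h(25/12) ≈ 1.1260, h(35/12) ≈ 1.3652, h(3.75) ≈ 1.5581, h(55/12) ≈ 1.7198.
Sum = Δu · [h(5/12) + h(1.25) + h(25/12) + ...].
Sum ≈ 5.7737.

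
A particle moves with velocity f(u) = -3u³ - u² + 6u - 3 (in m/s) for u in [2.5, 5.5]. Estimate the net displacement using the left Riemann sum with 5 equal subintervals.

-513.435

Δu = (5.5 − 2.5)/5 = 0.6.
Left endpoints: 2.5, 3.1, 3.7, 4.3, 4.9.
f(2.5) = -41.125, f(3.1) = -83.383, f(3.7) = -146.449, f(4.3) = -234.211, f(4.9) = -350.557.
Sum = Δu · [f(2.5) + f(3.1) + f(3.7) + f(4.3) + f(4.9)].
Sum = -513.435.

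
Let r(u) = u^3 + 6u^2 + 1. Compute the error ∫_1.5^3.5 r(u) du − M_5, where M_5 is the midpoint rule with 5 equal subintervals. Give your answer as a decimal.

0.36

Exact integral: ∫_1.5^3.5 r(u) du = 117.25.
M_5 = 116.89.
Error = 117.25 − 116.89 = 0.36.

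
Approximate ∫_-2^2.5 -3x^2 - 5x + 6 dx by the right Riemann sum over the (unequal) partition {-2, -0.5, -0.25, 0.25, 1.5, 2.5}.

Subinterval widths: 1.5, 0.25, 0.5, 1.25, 1.
Right endpoints: -0.5, -0.25, 0.25, 1.5, 2.5.
f(-0.5) = 7.75, f(-0.25) = 7.0625, f(0.25) = 4.5625, f(1.5) = -8.25, f(2.5) = -25.25.
Sum = Σ Δx_i · f(x_i).
Sum = -19.890625.

-19.890625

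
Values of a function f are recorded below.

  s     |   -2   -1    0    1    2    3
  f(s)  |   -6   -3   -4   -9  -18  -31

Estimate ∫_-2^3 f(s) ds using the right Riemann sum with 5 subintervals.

Δs = 1.
Sum = 1·[(-3) + (-4) + (-9) + (-18) + (-31)] = -65.

-65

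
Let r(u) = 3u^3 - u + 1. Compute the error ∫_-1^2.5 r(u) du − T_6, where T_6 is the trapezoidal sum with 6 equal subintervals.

-1.33984375

Exact integral: ∫_-1^2.5 r(u) du = 29.421875.
T_6 = 30.76171875.
Error = 29.421875 − 30.76171875 = -1.33984375.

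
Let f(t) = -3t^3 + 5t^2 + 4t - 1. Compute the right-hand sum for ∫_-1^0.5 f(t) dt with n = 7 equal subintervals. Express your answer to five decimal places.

-0.45918

Δt = (0.5 − (-1))/7 = 3/14.
Right endpoints: -11/14, -4/7, -5/14, -1/7, 1/14, 2/7, 0.5.
f(-11/14) = 1095/2744, f(-4/7) = -375/343, f(-5/14) = -4539/2744, f(-1/7) = -501/343, f(1/14) = -1893/2744, f(2/7) = 165/343, f(0.5) = 1.875.
Sum = Δt · [f(-11/14) + f(-4/7) + f(-5/14) + ...].
Sum ≈ -0.45918.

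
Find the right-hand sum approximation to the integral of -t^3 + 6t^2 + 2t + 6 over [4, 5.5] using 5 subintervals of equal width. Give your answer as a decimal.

Δt = (5.5 − 4)/5 = 0.3.
Right endpoints: 4.3, 4.6, 4.9, 5.2, 5.5.
f(4.3) = 46.033, f(4.6) = 44.824, f(4.9) = 42.211, f(5.2) = 38.032, f(5.5) = 32.125.
Sum = Δt · [f(4.3) + f(4.6) + f(4.9) + f(5.2) + f(5.5)].
Sum = 60.9675.

60.9675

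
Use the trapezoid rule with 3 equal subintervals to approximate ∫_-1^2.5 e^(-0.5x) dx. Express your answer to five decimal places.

Δx = (2.5 − (-1))/3 = 7/6.
f(-1) ≈ 1.64872, f(1/6) ≈ 0.92004, f(4/3) ≈ 0.51342, f(2.5) ≈ 0.28650.
T_3 = (Δx/2)·[f(x_0) + 2f(x_1) + 2f(x_2) + f(x_3)].
Sum ≈ 2.80125.

2.80125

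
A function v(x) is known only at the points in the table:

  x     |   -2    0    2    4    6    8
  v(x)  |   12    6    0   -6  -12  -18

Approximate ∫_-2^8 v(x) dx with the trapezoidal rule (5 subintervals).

-30

Δx = 2.
T_5 = (2/2)·[12 + 2·6 + 2·0 + 2·(-6) + 2·(-12) + (-18)] = -30.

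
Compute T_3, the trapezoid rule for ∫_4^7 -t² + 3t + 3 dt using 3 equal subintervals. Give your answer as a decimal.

-35

Δt = (7 − 4)/3 = 1.
f(4) = -1, f(5) = -7, f(6) = -15, f(7) = -25.
T_3 = (Δt/2)·[f(t_0) + 2f(t_1) + 2f(t_2) + f(t_3)].
Sum = -35.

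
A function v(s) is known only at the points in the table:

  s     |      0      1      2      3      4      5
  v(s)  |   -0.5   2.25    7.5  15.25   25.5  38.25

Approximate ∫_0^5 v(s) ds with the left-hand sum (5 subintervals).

Δs = 1.
Sum = 1·[(-0.5) + 2.25 + 7.5 + 15.25 + 25.5] = 50.

50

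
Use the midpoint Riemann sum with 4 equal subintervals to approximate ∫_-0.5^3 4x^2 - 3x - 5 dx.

Δx = (3 − (-0.5))/4 = 0.875.
Midpoints: -0.0625, 0.8125, 1.6875, 2.5625.
f(-0.0625) = -4.796875, f(0.8125) = -4.796875, f(1.6875) = 1.328125, f(2.5625) = 13.578125.
Sum = Δx · [f(-0.0625) + f(0.8125) + f(1.6875) + f(2.5625)].
Sum = 4.6484375.

4.6484375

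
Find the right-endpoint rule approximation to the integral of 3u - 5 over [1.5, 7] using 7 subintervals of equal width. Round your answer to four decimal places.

49.1071

Δu = (7 − 1.5)/7 = 11/14.
Right endpoints: 16/7, 43/14, 27/7, 65/14, 38/7, 87/14, 7.
f(16/7) = 13/7, f(43/14) = 59/14, f(27/7) = 46/7, f(65/14) = 125/14, f(38/7) = 79/7, f(87/14) = 191/14, f(7) = 16.
Sum = Δu · [f(16/7) + f(43/14) + f(27/7) + ...].
Sum ≈ 49.1071.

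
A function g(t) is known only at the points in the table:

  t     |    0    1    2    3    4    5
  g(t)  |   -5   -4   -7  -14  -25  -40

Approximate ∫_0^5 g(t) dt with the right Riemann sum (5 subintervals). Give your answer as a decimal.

-90

Δt = 1.
Sum = 1·[(-4) + (-7) + (-14) + (-25) + (-40)] = -90.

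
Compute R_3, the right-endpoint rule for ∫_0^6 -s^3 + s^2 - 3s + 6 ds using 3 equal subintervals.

-500

Δs = (6 − 0)/3 = 2.
Right endpoints: 2, 4, 6.
f(2) = -4, f(4) = -54, f(6) = -192.
Sum = Δs · [f(2) + f(4) + f(6)].
Sum = -500.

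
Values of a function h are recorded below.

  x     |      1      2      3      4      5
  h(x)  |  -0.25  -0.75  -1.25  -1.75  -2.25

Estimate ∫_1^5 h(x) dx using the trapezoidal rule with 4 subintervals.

-5

Δx = 1.
T_4 = (1/2)·[(-0.25) + 2·(-0.75) + 2·(-1.25) + 2·(-1.75) + (-2.25)] = -5.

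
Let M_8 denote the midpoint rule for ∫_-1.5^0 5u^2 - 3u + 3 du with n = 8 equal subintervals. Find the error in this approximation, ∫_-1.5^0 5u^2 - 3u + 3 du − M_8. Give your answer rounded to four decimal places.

Exact integral: ∫_-1.5^0 f(u) du = 13.5.
M_8 ≈ 13.478027.
Error ≈ 13.5 − 13.478027 ≈ 0.0220.

0.0220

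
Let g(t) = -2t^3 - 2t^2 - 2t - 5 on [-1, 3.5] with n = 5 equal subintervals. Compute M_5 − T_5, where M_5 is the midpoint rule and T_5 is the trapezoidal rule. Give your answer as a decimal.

8.656875

M_5 = -134.645625.
T_5 = -143.3025.
M_5 − T_5 = 8.656875.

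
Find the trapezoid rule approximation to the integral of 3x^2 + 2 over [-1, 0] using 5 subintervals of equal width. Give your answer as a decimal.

3.02

Δx = (0 − (-1))/5 = 0.2.
f(-1) = 5, f(-0.8) = 3.92, f(-0.6) = 3.08, f(-0.4) = 2.48, f(-0.2) = 2.12, f(0) = 2.
T_5 = (Δx/2)·[f(x_0) + 2f(x_1) + ... + 2f(x_{4}) + f(x_5)].
Sum = 3.02.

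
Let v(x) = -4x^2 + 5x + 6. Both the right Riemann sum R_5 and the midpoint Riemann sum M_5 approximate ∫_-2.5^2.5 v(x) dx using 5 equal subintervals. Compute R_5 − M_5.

7.5

R_5 = -2.5.
M_5 = -10.
R_5 − M_5 = 7.5.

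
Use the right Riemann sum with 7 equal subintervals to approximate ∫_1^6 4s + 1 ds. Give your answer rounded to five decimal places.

Δs = (6 − 1)/7 = 5/7.
Right endpoints: 12/7, 17/7, 22/7, 27/7, 32/7, 37/7, 6.
f(12/7) = 55/7, f(17/7) = 75/7, f(22/7) = 95/7, f(27/7) = 115/7, f(32/7) = 135/7, f(37/7) = 155/7, f(6) = 25.
Sum = Δs · [f(12/7) + f(17/7) + f(22/7) + ...].
Sum ≈ 82.14286.

82.14286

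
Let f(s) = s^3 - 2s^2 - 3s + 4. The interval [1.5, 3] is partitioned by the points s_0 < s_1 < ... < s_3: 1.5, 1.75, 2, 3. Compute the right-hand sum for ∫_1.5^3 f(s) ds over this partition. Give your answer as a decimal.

Subinterval widths: 0.25, 0.25, 1.
Right endpoints: 1.75, 2, 3.
f(1.75) = -2.015625, f(2) = -2, f(3) = 4.
Sum = Σ Δs_i · f(s_i).
Sum = 2.99609375.

2.99609375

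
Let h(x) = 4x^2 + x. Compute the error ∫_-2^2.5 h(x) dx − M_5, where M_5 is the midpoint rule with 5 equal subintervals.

1.215

Exact integral: ∫_-2^2.5 h(x) dx = 32.625.
M_5 = 31.41.
Error = 32.625 − 31.41 = 1.215.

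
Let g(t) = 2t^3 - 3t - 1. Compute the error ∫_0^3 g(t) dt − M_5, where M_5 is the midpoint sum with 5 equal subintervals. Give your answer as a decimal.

0.81

Exact integral: ∫_0^3 g(t) dt = 24.
M_5 = 23.19.
Error = 24 − 23.19 = 0.81.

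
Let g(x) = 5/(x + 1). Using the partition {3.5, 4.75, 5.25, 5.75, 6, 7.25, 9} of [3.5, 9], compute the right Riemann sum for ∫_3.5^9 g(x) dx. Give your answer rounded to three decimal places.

3.668

Subinterval widths: 1.25, 0.5, 0.5, 0.25, 1.25, 1.75.
Right endpoints: 4.75, 5.25, 5.75, 6, 7.25, 9.
g(4.75) = 20/23, g(5.25) = 0.8, g(5.75) = 20/27, g(6) = 5/7, g(7.25) = 20/33, g(9) = 0.5.
Sum = Σ Δx_i · g(x_i).
Sum ≈ 3.668.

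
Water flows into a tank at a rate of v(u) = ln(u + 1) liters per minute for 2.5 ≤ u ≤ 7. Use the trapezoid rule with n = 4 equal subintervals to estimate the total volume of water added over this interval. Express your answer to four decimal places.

Δu = (7 − 2.5)/4 = 1.125.
v(2.5) ≈ 1.2528, v(3.625) ≈ 1.5315, v(4.75) ≈ 1.7492, v(5.875) ≈ 1.9279, v(7) ≈ 2.0794.
T_4 = (Δu/2)·[v(u_0) + 2v(u_1) + 2v(u_2) + 2v(u_3) + v(u_4)].
Sum ≈ 7.7340.

7.7340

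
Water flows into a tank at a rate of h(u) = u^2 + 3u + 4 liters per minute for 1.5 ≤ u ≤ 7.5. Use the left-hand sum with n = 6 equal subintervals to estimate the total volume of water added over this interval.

Δu = (7.5 − 1.5)/6 = 1.
Left endpoints: 1.5, 2.5, 3.5, 4.5, 5.5, 6.5.
h(1.5) = 10.75, h(2.5) = 17.75, h(3.5) = 26.75, h(4.5) = 37.75, h(5.5) = 50.75, h(6.5) = 65.75.
Sum = Δu · [h(1.5) + h(2.5) + h(3.5) + ...].
Sum = 209.5.

209.5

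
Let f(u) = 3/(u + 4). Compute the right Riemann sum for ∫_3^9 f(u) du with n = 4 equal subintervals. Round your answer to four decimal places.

Δu = (9 − 3)/4 = 1.5.
Right endpoints: 4.5, 6, 7.5, 9.
f(4.5) = 6/17, f(6) = 0.3, f(7.5) = 6/23, f(9) = 3/13.
Sum = Δu · [f(4.5) + f(6) + f(7.5) + f(9)].
Sum ≈ 1.7169.

1.7169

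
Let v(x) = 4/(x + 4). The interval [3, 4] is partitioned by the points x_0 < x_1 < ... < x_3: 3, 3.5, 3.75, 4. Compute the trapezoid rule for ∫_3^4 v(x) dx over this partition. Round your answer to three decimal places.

0.534

Subinterval widths: 0.5, 0.25, 0.25.
v(3) = 4/7, v(3.5) = 8/15, v(3.75) = 16/31, v(4) = 0.5.
On each subinterval the trapezoid contributes (Δx_i/2)·[v(x_{i-1}) + v(x_i)].
Sum ≈ 0.534.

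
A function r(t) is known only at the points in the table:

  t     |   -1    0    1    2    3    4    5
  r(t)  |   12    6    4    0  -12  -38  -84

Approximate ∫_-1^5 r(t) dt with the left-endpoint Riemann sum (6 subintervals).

Δt = 1.
Sum = 1·[12 + 6 + 4 + 0 + (-12) + (-38)] = -28.

-28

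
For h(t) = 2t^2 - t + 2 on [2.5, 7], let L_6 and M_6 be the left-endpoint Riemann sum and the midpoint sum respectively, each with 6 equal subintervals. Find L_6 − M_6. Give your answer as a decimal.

-29.109375

L_6 = 176.34375.
M_6 = 205.453125.
L_6 − M_6 = -29.109375.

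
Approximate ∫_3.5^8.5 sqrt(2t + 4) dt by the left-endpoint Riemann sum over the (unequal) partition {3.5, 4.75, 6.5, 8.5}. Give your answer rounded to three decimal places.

18.822

Subinterval widths: 1.25, 1.75, 2.
Left endpoints: 3.5, 4.75, 6.5.
f(3.5) ≈ 3.317, f(4.75) ≈ 3.674, f(6.5) ≈ 4.123.
Sum = Σ Δt_i · f(t_i).
Sum ≈ 18.822.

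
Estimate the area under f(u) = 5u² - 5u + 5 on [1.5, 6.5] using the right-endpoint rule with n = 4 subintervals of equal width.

Δu = (6.5 − 1.5)/4 = 1.25.
Right endpoints: 2.75, 4, 5.25, 6.5.
f(2.75) = 29.0625, f(4) = 65, f(5.25) = 116.5625, f(6.5) = 183.75.
Sum = Δu · [f(2.75) + f(4) + f(5.25) + f(6.5)].
Sum = 492.96875.

492.96875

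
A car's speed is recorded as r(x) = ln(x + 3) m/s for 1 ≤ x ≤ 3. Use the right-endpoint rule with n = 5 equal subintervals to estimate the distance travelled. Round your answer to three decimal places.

3.285

Δx = (3 − 1)/5 = 0.4.
Right endpoints: 1.4, 1.8, 2.2, 2.6, 3.
r(1.4) ≈ 1.482, r(1.8) ≈ 1.569, r(2.2) ≈ 1.649, r(2.6) ≈ 1.723, r(3) ≈ 1.792.
Sum = Δx · [r(1.4) + r(1.8) + r(2.2) + r(2.6) + r(3)].
Sum ≈ 3.285.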